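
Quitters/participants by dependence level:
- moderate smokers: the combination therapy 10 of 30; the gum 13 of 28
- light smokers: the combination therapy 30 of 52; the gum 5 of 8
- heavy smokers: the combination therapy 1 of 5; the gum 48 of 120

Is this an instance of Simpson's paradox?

Moderate smokers: the combination therapy 10/30 = 33.3%, the gum 13/28 = 46.4% → the gum
Light smokers: the combination therapy 30/52 = 57.7%, the gum 5/8 = 62.5% → the gum
Heavy smokers: the combination therapy 1/5 = 20.0%, the gum 48/120 = 40.0% → the gum
Overall: the combination therapy 41/87 = 47.1%, the gum 66/156 = 42.3% → the combination therapy
The gum wins each dependence group but the combination therapy wins overall — the comparison reverses. The gum's participants skew toward heavy smokers, which has a lower base rate.

Yes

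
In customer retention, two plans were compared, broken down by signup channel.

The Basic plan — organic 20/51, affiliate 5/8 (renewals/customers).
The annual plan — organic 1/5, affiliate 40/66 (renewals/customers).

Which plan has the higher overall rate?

the annual plan

Organic: the Basic plan 20/51 = 39.2%, the annual plan 1/5 = 20.0% → the Basic plan
Affiliate: the Basic plan 5/8 = 62.5%, the annual plan 40/66 = 60.6% → the Basic plan
Overall: the Basic plan 25/59 = 42.4%, the annual plan 41/71 = 57.7% → the annual plan
(The Basic plan wins every signup group but the annual plan wins overall — the Basic plan's customers skew toward the low-rate organic group.)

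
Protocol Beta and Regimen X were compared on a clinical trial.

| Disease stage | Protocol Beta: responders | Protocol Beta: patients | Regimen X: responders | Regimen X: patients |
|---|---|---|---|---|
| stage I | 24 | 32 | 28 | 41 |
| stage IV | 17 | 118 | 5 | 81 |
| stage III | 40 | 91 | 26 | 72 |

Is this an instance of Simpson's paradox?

Stage I: Protocol Beta 24/32 = 75.0%, Regimen X 28/41 = 68.3% → Protocol Beta
Stage IV: Protocol Beta 17/118 = 14.4%, Regimen X 5/81 = 6.2% → Protocol Beta
Stage III: Protocol Beta 40/91 = 44.0%, Regimen X 26/72 = 36.1% → Protocol Beta
Overall: Protocol Beta 81/241 = 33.6%, Regimen X 59/194 = 30.4% → Protocol Beta
Protocol Beta wins overall and in every disease group — no reversal.

No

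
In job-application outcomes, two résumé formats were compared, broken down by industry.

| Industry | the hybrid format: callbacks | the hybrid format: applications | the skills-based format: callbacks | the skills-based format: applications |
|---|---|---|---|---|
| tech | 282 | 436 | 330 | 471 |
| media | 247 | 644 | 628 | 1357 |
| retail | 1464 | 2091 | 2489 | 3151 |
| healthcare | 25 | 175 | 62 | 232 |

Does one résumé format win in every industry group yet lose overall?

Tech: the hybrid format 282/436 = 64.7%, the skills-based format 330/471 = 70.1% → the skills-based format
Media: the hybrid format 247/644 = 38.4%, the skills-based format 628/1357 = 46.3% → the skills-based format
Retail: the hybrid format 1464/2091 = 70.0%, the skills-based format 2489/3151 = 79.0% → the skills-based format
Healthcare: the hybrid format 25/175 = 14.3%, the skills-based format 62/232 = 26.7% → the skills-based format
Overall: the hybrid format 2018/3346 = 60.3%, the skills-based format 3509/5211 = 67.3% → the skills-based format
The skills-based format wins overall and in every industry group — no reversal.

No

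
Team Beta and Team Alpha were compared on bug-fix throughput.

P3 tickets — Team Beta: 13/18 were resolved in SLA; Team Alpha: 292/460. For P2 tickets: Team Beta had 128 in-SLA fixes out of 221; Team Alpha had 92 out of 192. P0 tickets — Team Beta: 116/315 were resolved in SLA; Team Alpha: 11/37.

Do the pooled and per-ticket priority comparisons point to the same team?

P3: Team Beta 13/18 = 72.2%, Team Alpha 292/460 = 63.5% → Team Beta
P2: Team Beta 128/221 = 57.9%, Team Alpha 92/192 = 47.9% → Team Beta
P0: Team Beta 116/315 = 36.8%, Team Alpha 11/37 = 29.7% → Team Beta
Overall: Team Beta 257/554 = 46.4%, Team Alpha 395/689 = 57.3% → Team Alpha
Team Beta wins each ticket group but Team Alpha wins overall — the comparison reverses. Team Beta's tickets skew toward P0, which has a lower base rate.

No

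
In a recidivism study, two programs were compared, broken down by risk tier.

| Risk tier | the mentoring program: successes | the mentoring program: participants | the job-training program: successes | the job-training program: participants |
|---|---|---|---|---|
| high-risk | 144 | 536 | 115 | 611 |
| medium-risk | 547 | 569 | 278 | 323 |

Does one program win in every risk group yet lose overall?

High-risk: the mentoring program 144/536 = 26.9%, the job-training program 115/611 = 18.8% → the mentoring program
Medium-risk: the mentoring program 547/569 = 96.1%, the job-training program 278/323 = 86.1% → the mentoring program
Overall: the mentoring program 691/1105 = 62.5%, the job-training program 393/934 = 42.1% → the mentoring program
The mentoring program wins overall and in every risk group — no reversal.

No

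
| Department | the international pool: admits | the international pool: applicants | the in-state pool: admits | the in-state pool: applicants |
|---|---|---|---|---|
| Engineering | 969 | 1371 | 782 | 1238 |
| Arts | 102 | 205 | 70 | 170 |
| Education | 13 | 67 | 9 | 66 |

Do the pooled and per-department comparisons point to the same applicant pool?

Yes

Engineering: the international pool 969/1371 = 70.7%, the in-state pool 782/1238 = 63.2% → the international pool
Arts: the international pool 102/205 = 49.8%, the in-state pool 70/170 = 41.2% → the international pool
Education: the international pool 13/67 = 19.4%, the in-state pool 9/66 = 13.6% → the international pool
Overall: the international pool 1084/1643 = 66.0%, the in-state pool 861/1474 = 58.4% → the international pool
The international pool wins overall and in every department group — no reversal.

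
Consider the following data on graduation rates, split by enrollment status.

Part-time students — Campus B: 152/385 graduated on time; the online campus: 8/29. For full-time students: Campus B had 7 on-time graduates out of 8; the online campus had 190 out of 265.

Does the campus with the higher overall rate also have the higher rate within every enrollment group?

No

Part-time: Campus B 152/385 = 39.5%, the online campus 8/29 = 27.6% → Campus B
Full-time: Campus B 7/8 = 87.5%, the online campus 190/265 = 71.7% → Campus B
Overall: Campus B 159/393 = 40.5%, the online campus 198/294 = 67.3% → the online campus
Campus B wins each enrollment group but the online campus wins overall — the comparison reverses. Campus B's students skew toward part-time, which has a lower base rate.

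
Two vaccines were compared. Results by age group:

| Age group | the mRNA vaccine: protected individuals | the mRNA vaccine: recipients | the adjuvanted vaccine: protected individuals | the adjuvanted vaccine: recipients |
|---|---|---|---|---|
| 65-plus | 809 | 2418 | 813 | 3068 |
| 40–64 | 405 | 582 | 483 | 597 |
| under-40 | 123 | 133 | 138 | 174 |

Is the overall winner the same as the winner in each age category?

65-plus: the mRNA vaccine 809/2418 = 33.5%, the adjuvanted vaccine 813/3068 = 26.5% → the mRNA vaccine
40–64: the mRNA vaccine 405/582 = 69.6%, the adjuvanted vaccine 483/597 = 80.9% → the adjuvanted vaccine
Under-40: the mRNA vaccine 123/133 = 92.5%, the adjuvanted vaccine 138/174 = 79.3% → the mRNA vaccine
Overall: the mRNA vaccine 1337/3133 = 42.7%, the adjuvanted vaccine 1434/3839 = 37.4% → the mRNA vaccine
Neither sweeps: the mRNA vaccine wins 2 of 3 groups, the adjuvanted vaccine wins 1. The mRNA vaccine wins overall but not every group — no Simpson reversal.

No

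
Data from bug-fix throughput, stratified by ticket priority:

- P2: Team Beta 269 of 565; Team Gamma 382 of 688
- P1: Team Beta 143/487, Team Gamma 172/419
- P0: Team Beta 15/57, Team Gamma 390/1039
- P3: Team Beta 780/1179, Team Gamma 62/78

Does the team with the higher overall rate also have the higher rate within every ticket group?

No

P2: Team Beta 269/565 = 47.6%, Team Gamma 382/688 = 55.5% → Team Gamma
P1: Team Beta 143/487 = 29.4%, Team Gamma 172/419 = 41.1% → Team Gamma
P0: Team Beta 15/57 = 26.3%, Team Gamma 390/1039 = 37.5% → Team Gamma
P3: Team Beta 780/1179 = 66.2%, Team Gamma 62/78 = 79.5% → Team Gamma
Overall: Team Beta 1207/2288 = 52.8%, Team Gamma 1006/2224 = 45.2% → Team Beta
Team Gamma wins each ticket group but Team Beta wins overall — the comparison reverses. Team Gamma's tickets skew toward P0, which has a lower base rate.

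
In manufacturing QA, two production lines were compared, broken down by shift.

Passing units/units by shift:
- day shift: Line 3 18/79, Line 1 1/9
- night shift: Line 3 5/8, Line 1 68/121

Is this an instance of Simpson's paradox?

Yes

Day shift: Line 3 18/79 = 22.8%, Line 1 1/9 = 11.1% → Line 3
Night shift: Line 3 5/8 = 62.5%, Line 1 68/121 = 56.2% → Line 3
Overall: Line 3 23/87 = 26.4%, Line 1 69/130 = 53.1% → Line 1
Line 3 wins each shift group but Line 1 wins overall — the comparison reverses. Line 3's units skew toward day shift, which has a lower base rate.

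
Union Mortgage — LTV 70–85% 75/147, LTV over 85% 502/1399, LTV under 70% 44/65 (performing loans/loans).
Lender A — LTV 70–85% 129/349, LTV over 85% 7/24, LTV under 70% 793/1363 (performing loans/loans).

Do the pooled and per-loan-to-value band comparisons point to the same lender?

LTV 70–85%: Union Mortgage 75/147 = 51.0%, Lender A 129/349 = 37.0% → Union Mortgage
LTV over 85%: Union Mortgage 502/1399 = 35.9%, Lender A 7/24 = 29.2% → Union Mortgage
LTV under 70%: Union Mortgage 44/65 = 67.7%, Lender A 793/1363 = 58.2% → Union Mortgage
Overall: Union Mortgage 621/1611 = 38.5%, Lender A 929/1736 = 53.5% → Lender A
Union Mortgage wins each loan-to-value group but Lender A wins overall — the comparison reverses. Union Mortgage's loans skew toward LTV over 85%, which has a lower base rate.

No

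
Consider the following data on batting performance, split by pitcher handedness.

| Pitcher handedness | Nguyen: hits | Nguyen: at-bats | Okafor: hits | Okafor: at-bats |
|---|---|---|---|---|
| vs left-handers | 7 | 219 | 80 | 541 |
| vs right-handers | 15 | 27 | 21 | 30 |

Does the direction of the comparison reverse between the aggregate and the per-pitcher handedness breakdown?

Vs left-handers: Nguyen 7/219 = 3.2%, Okafor 80/541 = 14.8% → Okafor
Vs right-handers: Nguyen 15/27 = 55.6%, Okafor 21/30 = 70.0% → Okafor
Overall: Nguyen 22/246 = 8.9%, Okafor 101/571 = 17.7% → Okafor
Okafor wins overall and in every pitcher group — no reversal.

No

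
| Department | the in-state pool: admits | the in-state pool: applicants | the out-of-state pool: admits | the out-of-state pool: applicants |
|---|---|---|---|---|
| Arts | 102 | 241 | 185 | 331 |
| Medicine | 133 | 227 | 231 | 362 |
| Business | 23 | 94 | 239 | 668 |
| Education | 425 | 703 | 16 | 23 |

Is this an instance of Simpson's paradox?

Arts: the in-state pool 102/241 = 42.3%, the out-of-state pool 185/331 = 55.9% → the out-of-state pool
Medicine: the in-state pool 133/227 = 58.6%, the out-of-state pool 231/362 = 63.8% → the out-of-state pool
Business: the in-state pool 23/94 = 24.5%, the out-of-state pool 239/668 = 35.8% → the out-of-state pool
Education: the in-state pool 425/703 = 60.5%, the out-of-state pool 16/23 = 69.6% → the out-of-state pool
Overall: the in-state pool 683/1265 = 54.0%, the out-of-state pool 671/1384 = 48.5% → the in-state pool
The out-of-state pool wins each department group but the in-state pool wins overall — the comparison reverses. The out-of-state pool's applicants skew toward Business, which has a lower base rate.

Yes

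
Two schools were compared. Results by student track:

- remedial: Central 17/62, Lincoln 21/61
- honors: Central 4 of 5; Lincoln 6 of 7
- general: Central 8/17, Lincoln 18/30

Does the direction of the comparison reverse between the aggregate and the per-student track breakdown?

Remedial: Central 17/62 = 27.4%, Lincoln 21/61 = 34.4% → Lincoln
Honors: Central 4/5 = 80.0%, Lincoln 6/7 = 85.7% → Lincoln
General: Central 8/17 = 47.1%, Lincoln 18/30 = 60.0% → Lincoln
Overall: Central 29/84 = 34.5%, Lincoln 45/98 = 45.9% → Lincoln
Lincoln wins overall and in every student group — no reversal.

No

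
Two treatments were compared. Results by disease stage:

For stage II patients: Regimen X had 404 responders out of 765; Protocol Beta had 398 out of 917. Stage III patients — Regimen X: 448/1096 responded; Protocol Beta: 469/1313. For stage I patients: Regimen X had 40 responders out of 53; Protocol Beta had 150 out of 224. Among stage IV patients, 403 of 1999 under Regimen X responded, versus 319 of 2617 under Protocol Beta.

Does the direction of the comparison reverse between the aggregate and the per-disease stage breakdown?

Stage II: Regimen X 404/765 = 52.8%, Protocol Beta 398/917 = 43.4% → Regimen X
Stage III: Regimen X 448/1096 = 40.9%, Protocol Beta 469/1313 = 35.7% → Regimen X
Stage I: Regimen X 40/53 = 75.5%, Protocol Beta 150/224 = 67.0% → Regimen X
Stage IV: Regimen X 403/1999 = 20.2%, Protocol Beta 319/2617 = 12.2% → Regimen X
Overall: Regimen X 1295/3913 = 33.1%, Protocol Beta 1336/5071 = 26.3% → Regimen X
Regimen X wins overall and in every disease group — no reversal.

No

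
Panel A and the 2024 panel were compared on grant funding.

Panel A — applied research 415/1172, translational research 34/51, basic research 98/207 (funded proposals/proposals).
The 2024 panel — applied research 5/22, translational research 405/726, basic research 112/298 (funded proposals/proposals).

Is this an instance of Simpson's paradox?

Yes

Applied research: Panel A 415/1172 = 35.4%, the 2024 panel 5/22 = 22.7% → Panel A
Translational research: Panel A 34/51 = 66.7%, the 2024 panel 405/726 = 55.8% → Panel A
Basic research: Panel A 98/207 = 47.3%, the 2024 panel 112/298 = 37.6% → Panel A
Overall: Panel A 547/1430 = 38.3%, the 2024 panel 522/1046 = 49.9% → the 2024 panel
Panel A wins each proposal group but the 2024 panel wins overall — the comparison reverses. Panel A's proposals skew toward applied research, which has a lower base rate.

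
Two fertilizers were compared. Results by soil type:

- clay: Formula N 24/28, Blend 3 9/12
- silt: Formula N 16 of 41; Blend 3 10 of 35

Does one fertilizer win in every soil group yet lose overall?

No

Clay: Formula N 24/28 = 85.7%, Blend 3 9/12 = 75.0% → Formula N
Silt: Formula N 16/41 = 39.0%, Blend 3 10/35 = 28.6% → Formula N
Overall: Formula N 40/69 = 58.0%, Blend 3 19/47 = 40.4% → Formula N
Formula N wins overall and in every soil group — no reversal.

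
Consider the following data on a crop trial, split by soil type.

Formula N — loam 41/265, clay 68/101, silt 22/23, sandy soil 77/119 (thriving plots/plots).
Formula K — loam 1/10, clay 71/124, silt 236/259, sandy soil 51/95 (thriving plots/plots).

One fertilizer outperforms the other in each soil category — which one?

Loam: Formula N 41/265 = 15.5%, Formula K 1/10 = 10.0% → Formula N
Clay: Formula N 68/101 = 67.3%, Formula K 71/124 = 57.3% → Formula N
Silt: Formula N 22/23 = 95.7%, Formula K 236/259 = 91.1% → Formula N
Sandy soil: Formula N 77/119 = 64.7%, Formula K 51/95 = 53.7% → Formula N
Formula N has the higher rate in all 4 groups.

Formula N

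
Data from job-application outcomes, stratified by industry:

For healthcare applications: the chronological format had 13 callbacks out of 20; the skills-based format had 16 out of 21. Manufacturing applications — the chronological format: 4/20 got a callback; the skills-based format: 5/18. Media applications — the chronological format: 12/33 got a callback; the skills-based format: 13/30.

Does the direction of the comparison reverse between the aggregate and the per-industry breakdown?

No

Healthcare: the chronological format 13/20 = 65.0%, the skills-based format 16/21 = 76.2% → the skills-based format
Manufacturing: the chronological format 4/20 = 20.0%, the skills-based format 5/18 = 27.8% → the skills-based format
Media: the chronological format 12/33 = 36.4%, the skills-based format 13/30 = 43.3% → the skills-based format
Overall: the chronological format 29/73 = 39.7%, the skills-based format 34/69 = 49.3% → the skills-based format
The skills-based format wins overall and in every industry group — no reversal.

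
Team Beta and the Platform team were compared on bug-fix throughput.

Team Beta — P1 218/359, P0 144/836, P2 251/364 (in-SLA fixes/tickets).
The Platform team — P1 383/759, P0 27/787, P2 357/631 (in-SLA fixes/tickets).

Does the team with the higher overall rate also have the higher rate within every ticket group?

Yes

P1: Team Beta 218/359 = 60.7%, the Platform team 383/759 = 50.5% → Team Beta
P0: Team Beta 144/836 = 17.2%, the Platform team 27/787 = 3.4% → Team Beta
P2: Team Beta 251/364 = 69.0%, the Platform team 357/631 = 56.6% → Team Beta
Overall: Team Beta 613/1559 = 39.3%, the Platform team 767/2177 = 35.2% → Team Beta
Team Beta wins overall and in every ticket group — no reversal.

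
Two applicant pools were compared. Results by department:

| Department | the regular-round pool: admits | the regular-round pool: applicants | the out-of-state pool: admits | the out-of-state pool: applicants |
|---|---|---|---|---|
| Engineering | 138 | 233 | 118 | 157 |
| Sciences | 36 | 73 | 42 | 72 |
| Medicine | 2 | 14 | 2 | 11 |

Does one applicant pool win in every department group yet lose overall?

No

Engineering: the regular-round pool 138/233 = 59.2%, the out-of-state pool 118/157 = 75.2% → the out-of-state pool
Sciences: the regular-round pool 36/73 = 49.3%, the out-of-state pool 42/72 = 58.3% → the out-of-state pool
Medicine: the regular-round pool 2/14 = 14.3%, the out-of-state pool 2/11 = 18.2% → the out-of-state pool
Overall: the regular-round pool 176/320 = 55.0%, the out-of-state pool 162/240 = 67.5% → the out-of-state pool
The out-of-state pool wins overall and in every department group — no reversal.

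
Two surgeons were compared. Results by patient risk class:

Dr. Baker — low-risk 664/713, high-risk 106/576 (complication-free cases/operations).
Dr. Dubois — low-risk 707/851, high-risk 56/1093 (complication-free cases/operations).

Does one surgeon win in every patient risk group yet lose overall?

Low-risk: Dr. Baker 664/713 = 93.1%, Dr. Dubois 707/851 = 83.1% → Dr. Baker
High-risk: Dr. Baker 106/576 = 18.4%, Dr. Dubois 56/1093 = 5.1% → Dr. Baker
Overall: Dr. Baker 770/1289 = 59.7%, Dr. Dubois 763/1944 = 39.2% → Dr. Baker
Dr. Baker wins overall and in every patient risk group — no reversal.

No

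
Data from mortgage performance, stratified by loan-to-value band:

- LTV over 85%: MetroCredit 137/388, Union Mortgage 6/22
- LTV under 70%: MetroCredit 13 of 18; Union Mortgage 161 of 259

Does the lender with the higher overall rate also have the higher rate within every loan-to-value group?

LTV over 85%: MetroCredit 137/388 = 35.3%, Union Mortgage 6/22 = 27.3% → MetroCredit
LTV under 70%: MetroCredit 13/18 = 72.2%, Union Mortgage 161/259 = 62.2% → MetroCredit
Overall: MetroCredit 150/406 = 36.9%, Union Mortgage 167/281 = 59.4% → Union Mortgage
MetroCredit wins each loan-to-value group but Union Mortgage wins overall — the comparison reverses. MetroCredit's loans skew toward LTV over 85%, which has a lower base rate.

No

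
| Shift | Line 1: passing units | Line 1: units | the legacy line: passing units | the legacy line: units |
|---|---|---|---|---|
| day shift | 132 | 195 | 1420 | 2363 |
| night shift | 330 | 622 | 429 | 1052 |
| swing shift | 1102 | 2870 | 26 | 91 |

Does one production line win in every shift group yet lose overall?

Yes

Day shift: Line 1 132/195 = 67.7%, the legacy line 1420/2363 = 60.1% → Line 1
Night shift: Line 1 330/622 = 53.1%, the legacy line 429/1052 = 40.8% → Line 1
Swing shift: Line 1 1102/2870 = 38.4%, the legacy line 26/91 = 28.6% → Line 1
Overall: Line 1 1564/3687 = 42.4%, the legacy line 1875/3506 = 53.5% → the legacy line
Line 1 wins each shift group but the legacy line wins overall — the comparison reverses. Line 1's units skew toward swing shift, which has a lower base rate.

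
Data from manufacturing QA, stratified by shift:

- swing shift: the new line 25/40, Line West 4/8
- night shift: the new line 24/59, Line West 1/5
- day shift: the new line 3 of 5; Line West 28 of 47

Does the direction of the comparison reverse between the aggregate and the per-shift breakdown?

Yes

Swing shift: the new line 25/40 = 62.5%, Line West 4/8 = 50.0% → the new line
Night shift: the new line 24/59 = 40.7%, Line West 1/5 = 20.0% → the new line
Day shift: the new line 3/5 = 60.0%, Line West 28/47 = 59.6% → the new line
Overall: the new line 52/104 = 50.0%, Line West 33/60 = 55.0% → Line West
The new line wins each shift group but Line West wins overall — the comparison reverses. The new line's units skew toward night shift, which has a lower base rate.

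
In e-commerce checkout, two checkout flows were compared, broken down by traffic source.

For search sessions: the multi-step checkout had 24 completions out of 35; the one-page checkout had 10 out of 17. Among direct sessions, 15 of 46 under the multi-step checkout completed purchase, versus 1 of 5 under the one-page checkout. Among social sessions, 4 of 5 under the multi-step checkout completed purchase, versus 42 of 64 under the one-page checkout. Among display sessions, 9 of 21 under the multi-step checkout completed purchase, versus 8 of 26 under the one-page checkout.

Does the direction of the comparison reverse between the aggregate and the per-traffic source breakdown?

Search: the multi-step checkout 24/35 = 68.6%, the one-page checkout 10/17 = 58.8% → the multi-step checkout
Direct: the multi-step checkout 15/46 = 32.6%, the one-page checkout 1/5 = 20.0% → the multi-step checkout
Social: the multi-step checkout 4/5 = 80.0%, the one-page checkout 42/64 = 65.6% → the multi-step checkout
Display: the multi-step checkout 9/21 = 42.9%, the one-page checkout 8/26 = 30.8% → the multi-step checkout
Overall: the multi-step checkout 52/107 = 48.6%, the one-page checkout 61/112 = 54.5% → the one-page checkout
The multi-step checkout wins each traffic group but the one-page checkout wins overall — the comparison reverses. The multi-step checkout's sessions skew toward direct, which has a lower base rate.

Yes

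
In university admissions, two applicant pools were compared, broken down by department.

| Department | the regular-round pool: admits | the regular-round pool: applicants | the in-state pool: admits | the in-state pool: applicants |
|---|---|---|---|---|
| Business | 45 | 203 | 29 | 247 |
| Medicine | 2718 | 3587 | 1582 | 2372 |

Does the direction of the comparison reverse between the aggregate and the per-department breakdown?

No

Business: the regular-round pool 45/203 = 22.2%, the in-state pool 29/247 = 11.7% → the regular-round pool
Medicine: the regular-round pool 2718/3587 = 75.8%, the in-state pool 1582/2372 = 66.7% → the regular-round pool
Overall: the regular-round pool 2763/3790 = 72.9%, the in-state pool 1611/2619 = 61.5% → the regular-round pool
The regular-round pool wins overall and in every department group — no reversal.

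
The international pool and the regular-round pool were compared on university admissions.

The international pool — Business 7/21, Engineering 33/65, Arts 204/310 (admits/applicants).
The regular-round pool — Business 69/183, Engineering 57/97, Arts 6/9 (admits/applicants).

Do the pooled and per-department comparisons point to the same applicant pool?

Business: the international pool 7/21 = 33.3%, the regular-round pool 69/183 = 37.7% → the regular-round pool
Engineering: the international pool 33/65 = 50.8%, the regular-round pool 57/97 = 58.8% → the regular-round pool
Arts: the international pool 204/310 = 65.8%, the regular-round pool 6/9 = 66.7% → the regular-round pool
Overall: the international pool 244/396 = 61.6%, the regular-round pool 132/289 = 45.7% → the international pool
The regular-round pool wins each department group but the international pool wins overall — the comparison reverses. The regular-round pool's applicants skew toward Business, which has a lower base rate.

No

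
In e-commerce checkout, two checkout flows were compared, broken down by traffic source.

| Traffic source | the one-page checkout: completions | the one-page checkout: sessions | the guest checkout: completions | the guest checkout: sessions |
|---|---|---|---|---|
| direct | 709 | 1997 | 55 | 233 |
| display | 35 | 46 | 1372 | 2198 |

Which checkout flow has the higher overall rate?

Direct: the one-page checkout 709/1997 = 35.5%, the guest checkout 55/233 = 23.6% → the one-page checkout
Display: the one-page checkout 35/46 = 76.1%, the guest checkout 1372/2198 = 62.4% → the one-page checkout
Overall: the one-page checkout 744/2043 = 36.4%, the guest checkout 1427/2431 = 58.7% → the guest checkout
(The one-page checkout wins every traffic group but the guest checkout wins overall — the one-page checkout's sessions skew toward the low-rate direct group.)

the guest checkout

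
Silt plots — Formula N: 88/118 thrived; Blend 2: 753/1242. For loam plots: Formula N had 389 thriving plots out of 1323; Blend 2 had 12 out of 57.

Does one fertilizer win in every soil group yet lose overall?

Silt: Formula N 88/118 = 74.6%, Blend 2 753/1242 = 60.6% → Formula N
Loam: Formula N 389/1323 = 29.4%, Blend 2 12/57 = 21.1% → Formula N
Overall: Formula N 477/1441 = 33.1%, Blend 2 765/1299 = 58.9% → Blend 2
Formula N wins each soil group but Blend 2 wins overall — the comparison reverses. Formula N's plots skew toward loam, which has a lower base rate.

Yes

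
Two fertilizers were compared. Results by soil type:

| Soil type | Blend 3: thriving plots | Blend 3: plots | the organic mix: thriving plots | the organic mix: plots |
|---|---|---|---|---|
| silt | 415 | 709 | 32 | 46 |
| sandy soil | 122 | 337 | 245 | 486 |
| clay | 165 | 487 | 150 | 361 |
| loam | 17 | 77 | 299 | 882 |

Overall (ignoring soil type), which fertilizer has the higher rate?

Blend 3

Silt: Blend 3 415/709 = 58.5%, the organic mix 32/46 = 69.6% → the organic mix
Sandy soil: Blend 3 122/337 = 36.2%, the organic mix 245/486 = 50.4% → the organic mix
Clay: Blend 3 165/487 = 33.9%, the organic mix 150/361 = 41.6% → the organic mix
Loam: Blend 3 17/77 = 22.1%, the organic mix 299/882 = 33.9% → the organic mix
Overall: Blend 3 719/1610 = 44.7%, the organic mix 726/1775 = 40.9% → Blend 3
(The organic mix wins every soil group but Blend 3 wins overall — the organic mix's plots skew toward the low-rate loam group.)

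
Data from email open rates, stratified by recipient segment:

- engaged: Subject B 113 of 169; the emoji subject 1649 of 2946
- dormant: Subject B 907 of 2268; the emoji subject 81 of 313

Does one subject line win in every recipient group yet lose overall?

Engaged: Subject B 113/169 = 66.9%, the emoji subject 1649/2946 = 56.0% → Subject B
Dormant: Subject B 907/2268 = 40.0%, the emoji subject 81/313 = 25.9% → Subject B
Overall: Subject B 1020/2437 = 41.9%, the emoji subject 1730/3259 = 53.1% → the emoji subject
Subject B wins each recipient group but the emoji subject wins overall — the comparison reverses. Subject B's sends skew toward dormant, which has a lower base rate.

Yes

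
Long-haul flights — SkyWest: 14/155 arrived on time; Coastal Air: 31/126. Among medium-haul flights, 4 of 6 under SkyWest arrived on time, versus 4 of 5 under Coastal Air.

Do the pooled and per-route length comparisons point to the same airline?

Yes

Long-haul: SkyWest 14/155 = 9.0%, Coastal Air 31/126 = 24.6% → Coastal Air
Medium-haul: SkyWest 4/6 = 66.7%, Coastal Air 4/5 = 80.0% → Coastal Air
Overall: SkyWest 18/161 = 11.2%, Coastal Air 35/131 = 26.7% → Coastal Air
Coastal Air wins overall and in every route group — no reversal.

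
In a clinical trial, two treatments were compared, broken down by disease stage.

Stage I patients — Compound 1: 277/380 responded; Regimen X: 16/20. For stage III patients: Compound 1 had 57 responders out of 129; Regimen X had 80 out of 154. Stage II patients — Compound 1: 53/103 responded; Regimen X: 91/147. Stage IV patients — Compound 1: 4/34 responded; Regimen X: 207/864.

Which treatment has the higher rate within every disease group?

Stage I: Compound 1 277/380 = 72.9%, Regimen X 16/20 = 80.0% → Regimen X
Stage III: Compound 1 57/129 = 44.2%, Regimen X 80/154 = 51.9% → Regimen X
Stage II: Compound 1 53/103 = 51.5%, Regimen X 91/147 = 61.9% → Regimen X
Stage IV: Compound 1 4/34 = 11.8%, Regimen X 207/864 = 24.0% → Regimen X
Regimen X has the higher rate in all 4 groups.

Regimen X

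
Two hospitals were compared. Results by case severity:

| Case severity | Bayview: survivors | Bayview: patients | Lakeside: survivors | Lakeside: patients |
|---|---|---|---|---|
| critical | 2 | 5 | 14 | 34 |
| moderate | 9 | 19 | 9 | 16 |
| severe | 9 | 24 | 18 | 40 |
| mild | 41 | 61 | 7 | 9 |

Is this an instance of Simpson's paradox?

Critical: Bayview 2/5 = 40.0%, Lakeside 14/34 = 41.2% → Lakeside
Moderate: Bayview 9/19 = 47.4%, Lakeside 9/16 = 56.2% → Lakeside
Severe: Bayview 9/24 = 37.5%, Lakeside 18/40 = 45.0% → Lakeside
Mild: Bayview 41/61 = 67.2%, Lakeside 7/9 = 77.8% → Lakeside
Overall: Bayview 61/109 = 56.0%, Lakeside 48/99 = 48.5% → Bayview
Lakeside wins each case group but Bayview wins overall — the comparison reverses. Lakeside's patients skew toward critical, which has a lower base rate.

Yes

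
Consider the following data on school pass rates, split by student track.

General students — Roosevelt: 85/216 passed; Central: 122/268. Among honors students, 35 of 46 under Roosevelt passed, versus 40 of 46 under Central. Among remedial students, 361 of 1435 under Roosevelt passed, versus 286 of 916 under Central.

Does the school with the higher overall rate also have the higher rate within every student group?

General: Roosevelt 85/216 = 39.4%, Central 122/268 = 45.5% → Central
Honors: Roosevelt 35/46 = 76.1%, Central 40/46 = 87.0% → Central
Remedial: Roosevelt 361/1435 = 25.2%, Central 286/916 = 31.2% → Central
Overall: Roosevelt 481/1697 = 28.3%, Central 448/1230 = 36.4% → Central
Central wins overall and in every student group — no reversal.

Yes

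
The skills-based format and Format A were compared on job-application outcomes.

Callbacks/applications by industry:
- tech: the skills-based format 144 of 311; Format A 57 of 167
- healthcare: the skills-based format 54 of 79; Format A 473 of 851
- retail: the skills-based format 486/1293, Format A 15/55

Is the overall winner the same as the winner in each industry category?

Tech: the skills-based format 144/311 = 46.3%, Format A 57/167 = 34.1% → the skills-based format
Healthcare: the skills-based format 54/79 = 68.4%, Format A 473/851 = 55.6% → the skills-based format
Retail: the skills-based format 486/1293 = 37.6%, Format A 15/55 = 27.3% → the skills-based format
Overall: the skills-based format 684/1683 = 40.6%, Format A 545/1073 = 50.8% → Format A
The skills-based format wins each industry group but Format A wins overall — the comparison reverses. The skills-based format's applications skew toward retail, which has a lower base rate.

No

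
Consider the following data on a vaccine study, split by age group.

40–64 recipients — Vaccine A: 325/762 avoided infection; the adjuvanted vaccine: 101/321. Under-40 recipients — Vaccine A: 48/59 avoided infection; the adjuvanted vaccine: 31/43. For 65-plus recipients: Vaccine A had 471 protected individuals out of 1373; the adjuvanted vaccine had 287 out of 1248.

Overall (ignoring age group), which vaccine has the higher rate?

Vaccine A

40–64: Vaccine A 325/762 = 42.7%, the adjuvanted vaccine 101/321 = 31.5% → Vaccine A
Under-40: Vaccine A 48/59 = 81.4%, the adjuvanted vaccine 31/43 = 72.1% → Vaccine A
65-plus: Vaccine A 471/1373 = 34.3%, the adjuvanted vaccine 287/1248 = 23.0% → Vaccine A
Overall: Vaccine A 844/2194 = 38.5%, the adjuvanted vaccine 419/1612 = 26.0% → Vaccine A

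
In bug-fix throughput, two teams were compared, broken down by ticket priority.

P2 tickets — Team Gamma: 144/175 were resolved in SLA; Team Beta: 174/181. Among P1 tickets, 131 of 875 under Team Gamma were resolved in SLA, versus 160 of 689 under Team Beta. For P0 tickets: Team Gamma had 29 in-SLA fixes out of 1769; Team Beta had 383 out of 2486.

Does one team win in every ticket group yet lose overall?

No

P2: Team Gamma 144/175 = 82.3%, Team Beta 174/181 = 96.1% → Team Beta
P1: Team Gamma 131/875 = 15.0%, Team Beta 160/689 = 23.2% → Team Beta
P0: Team Gamma 29/1769 = 1.6%, Team Beta 383/2486 = 15.4% → Team Beta
Overall: Team Gamma 304/2819 = 10.8%, Team Beta 717/3356 = 21.4% → Team Beta
Team Beta wins overall and in every ticket group — no reversal.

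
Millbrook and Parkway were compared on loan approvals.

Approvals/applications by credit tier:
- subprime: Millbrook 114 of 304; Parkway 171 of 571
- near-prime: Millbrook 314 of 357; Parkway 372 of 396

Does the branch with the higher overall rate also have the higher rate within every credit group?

No

Subprime: Millbrook 114/304 = 37.5%, Parkway 171/571 = 29.9% → Millbrook
Near-prime: Millbrook 314/357 = 88.0%, Parkway 372/396 = 93.9% → Parkway
Overall: Millbrook 428/661 = 64.8%, Parkway 543/967 = 56.2% → Millbrook
Neither sweeps: Millbrook wins 1 of 2 groups, Parkway wins 1. Millbrook wins overall but not every group — no Simpson reversal.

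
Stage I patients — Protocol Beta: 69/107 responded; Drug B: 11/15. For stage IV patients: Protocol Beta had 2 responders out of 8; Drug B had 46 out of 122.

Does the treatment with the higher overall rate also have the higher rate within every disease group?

No

Stage I: Protocol Beta 69/107 = 64.5%, Drug B 11/15 = 73.3% → Drug B
Stage IV: Protocol Beta 2/8 = 25.0%, Drug B 46/122 = 37.7% → Drug B
Overall: Protocol Beta 71/115 = 61.7%, Drug B 57/137 = 41.6% → Protocol Beta
Drug B wins each disease group but Protocol Beta wins overall — the comparison reverses. Drug B's patients skew toward stage IV, which has a lower base rate.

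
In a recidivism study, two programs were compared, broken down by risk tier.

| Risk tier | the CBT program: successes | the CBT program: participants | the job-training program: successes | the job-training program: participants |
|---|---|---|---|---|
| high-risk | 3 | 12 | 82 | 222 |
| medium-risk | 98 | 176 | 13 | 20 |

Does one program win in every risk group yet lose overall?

Yes

High-risk: the CBT program 3/12 = 25.0%, the job-training program 82/222 = 36.9% → the job-training program
Medium-risk: the CBT program 98/176 = 55.7%, the job-training program 13/20 = 65.0% → the job-training program
Overall: the CBT program 101/188 = 53.7%, the job-training program 95/242 = 39.3% → the CBT program
The job-training program wins each risk group but the CBT program wins overall — the comparison reverses. The job-training program's participants skew toward high-risk, which has a lower base rate.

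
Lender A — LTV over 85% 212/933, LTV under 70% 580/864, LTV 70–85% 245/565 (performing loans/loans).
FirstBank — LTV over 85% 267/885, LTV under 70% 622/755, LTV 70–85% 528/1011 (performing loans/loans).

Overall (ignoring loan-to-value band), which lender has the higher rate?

LTV over 85%: Lender A 212/933 = 22.7%, FirstBank 267/885 = 30.2% → FirstBank
LTV under 70%: Lender A 580/864 = 67.1%, FirstBank 622/755 = 82.4% → FirstBank
LTV 70–85%: Lender A 245/565 = 43.4%, FirstBank 528/1011 = 52.2% → FirstBank
Overall: Lender A 1037/2362 = 43.9%, FirstBank 1417/2651 = 53.5% → FirstBank

FirstBank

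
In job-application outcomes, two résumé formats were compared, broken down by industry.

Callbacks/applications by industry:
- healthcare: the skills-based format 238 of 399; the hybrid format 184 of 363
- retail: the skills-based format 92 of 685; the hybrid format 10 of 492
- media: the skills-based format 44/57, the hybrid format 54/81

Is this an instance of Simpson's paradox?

No

Healthcare: the skills-based format 238/399 = 59.6%, the hybrid format 184/363 = 50.7% → the skills-based format
Retail: the skills-based format 92/685 = 13.4%, the hybrid format 10/492 = 2.0% → the skills-based format
Media: the skills-based format 44/57 = 77.2%, the hybrid format 54/81 = 66.7% → the skills-based format
Overall: the skills-based format 374/1141 = 32.8%, the hybrid format 248/936 = 26.5% → the skills-based format
The skills-based format wins overall and in every industry group — no reversal.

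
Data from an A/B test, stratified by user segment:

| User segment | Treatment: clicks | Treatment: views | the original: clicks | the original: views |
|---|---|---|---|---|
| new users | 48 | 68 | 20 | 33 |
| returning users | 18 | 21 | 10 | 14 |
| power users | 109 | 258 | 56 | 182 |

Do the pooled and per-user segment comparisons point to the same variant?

Yes

New users: Treatment 48/68 = 70.6%, the original 20/33 = 60.6% → Treatment
Returning users: Treatment 18/21 = 85.7%, the original 10/14 = 71.4% → Treatment
Power users: Treatment 109/258 = 42.2%, the original 56/182 = 30.8% → Treatment
Overall: Treatment 175/347 = 50.4%, the original 86/229 = 37.6% → Treatment
Treatment wins overall and in every user group — no reversal.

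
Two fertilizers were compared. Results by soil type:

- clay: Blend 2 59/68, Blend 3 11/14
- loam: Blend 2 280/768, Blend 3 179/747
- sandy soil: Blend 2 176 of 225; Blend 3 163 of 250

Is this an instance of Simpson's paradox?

Clay: Blend 2 59/68 = 86.8%, Blend 3 11/14 = 78.6% → Blend 2
Loam: Blend 2 280/768 = 36.5%, Blend 3 179/747 = 24.0% → Blend 2
Sandy soil: Blend 2 176/225 = 78.2%, Blend 3 163/250 = 65.2% → Blend 2
Overall: Blend 2 515/1061 = 48.5%, Blend 3 353/1011 = 34.9% → Blend 2
Blend 2 wins overall and in every soil group — no reversal.

No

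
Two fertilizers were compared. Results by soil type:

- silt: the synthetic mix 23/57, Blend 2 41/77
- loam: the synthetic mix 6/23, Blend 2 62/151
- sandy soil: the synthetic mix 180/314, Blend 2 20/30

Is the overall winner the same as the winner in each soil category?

Silt: the synthetic mix 23/57 = 40.4%, Blend 2 41/77 = 53.2% → Blend 2
Loam: the synthetic mix 6/23 = 26.1%, Blend 2 62/151 = 41.1% → Blend 2
Sandy soil: the synthetic mix 180/314 = 57.3%, Blend 2 20/30 = 66.7% → Blend 2
Overall: the synthetic mix 209/394 = 53.0%, Blend 2 123/258 = 47.7% → the synthetic mix
Blend 2 wins each soil group but the synthetic mix wins overall — the comparison reverses. Blend 2's plots skew toward loam, which has a lower base rate.

No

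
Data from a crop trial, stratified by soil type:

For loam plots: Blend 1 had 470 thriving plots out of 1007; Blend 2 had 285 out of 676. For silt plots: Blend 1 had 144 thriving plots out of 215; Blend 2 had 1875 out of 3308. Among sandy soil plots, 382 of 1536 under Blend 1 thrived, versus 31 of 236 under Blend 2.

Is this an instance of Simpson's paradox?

Yes

Loam: Blend 1 470/1007 = 46.7%, Blend 2 285/676 = 42.2% → Blend 1
Silt: Blend 1 144/215 = 67.0%, Blend 2 1875/3308 = 56.7% → Blend 1
Sandy soil: Blend 1 382/1536 = 24.9%, Blend 2 31/236 = 13.1% → Blend 1
Overall: Blend 1 996/2758 = 36.1%, Blend 2 2191/4220 = 51.9% → Blend 2
Blend 1 wins each soil group but Blend 2 wins overall — the comparison reverses. Blend 1's plots skew toward sandy soil, which has a lower base rate.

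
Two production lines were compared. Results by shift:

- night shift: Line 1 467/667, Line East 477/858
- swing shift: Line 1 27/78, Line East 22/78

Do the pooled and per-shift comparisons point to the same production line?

Night shift: Line 1 467/667 = 70.0%, Line East 477/858 = 55.6% → Line 1
Swing shift: Line 1 27/78 = 34.6%, Line East 22/78 = 28.2% → Line 1
Overall: Line 1 494/745 = 66.3%, Line East 499/936 = 53.3% → Line 1
Line 1 wins overall and in every shift group — no reversal.

Yes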